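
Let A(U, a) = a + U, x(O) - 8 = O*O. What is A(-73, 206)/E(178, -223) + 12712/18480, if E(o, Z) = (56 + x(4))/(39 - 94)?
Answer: -239579/2640 ≈ -90.750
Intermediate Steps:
x(O) = 8 + O² (x(O) = 8 + O*O = 8 + O²)
A(U, a) = U + a
E(o, Z) = -16/11 (E(o, Z) = (56 + (8 + 4²))/(39 - 94) = (56 + (8 + 16))/(-55) = (56 + 24)*(-1/55) = 80*(-1/55) = -16/11)
A(-73, 206)/E(178, -223) + 12712/18480 = (-73 + 206)/(-16/11) + 12712/18480 = 133*(-11/16) + 12712*(1/18480) = -1463/16 + 227/330 = -239579/2640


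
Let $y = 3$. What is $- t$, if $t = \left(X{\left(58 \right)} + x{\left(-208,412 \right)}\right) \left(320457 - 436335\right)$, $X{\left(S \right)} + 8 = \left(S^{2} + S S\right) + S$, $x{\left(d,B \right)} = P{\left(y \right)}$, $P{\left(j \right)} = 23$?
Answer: $788086278$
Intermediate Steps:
$x{\left(d,B \right)} = 23$
$X{\left(S \right)} = -8 + S + 2 S^{2}$ ($X{\left(S \right)} = -8 + \left(\left(S^{2} + S S\right) + S\right) = -8 + \left(\left(S^{2} + S^{2}\right) + S\right) = -8 + \left(2 S^{2} + S\right) = -8 + \left(S + 2 S^{2}\right) = -8 + S + 2 S^{2}$)
$t = -788086278$ ($t = \left(\left(-8 + 58 + 2 \cdot 58^{2}\right) + 23\right) \left(320457 - 436335\right) = \left(\left(-8 + 58 + 2 \cdot 3364\right) + 23\right) \left(-115878\right) = \left(\left(-8 + 58 + 6728\right) + 23\right) \left(-115878\right) = \left(6778 + 23\right) \left(-115878\right) = 6801 \left(-115878\right) = -788086278$)
$- t = \left(-1\right) \left(-788086278\right) = 788086278$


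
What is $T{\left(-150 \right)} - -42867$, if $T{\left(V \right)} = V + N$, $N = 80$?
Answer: $42797$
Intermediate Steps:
$T{\left(V \right)} = 80 + V$ ($T{\left(V \right)} = V + 80 = 80 + V$)
$T{\left(-150 \right)} - -42867 = \left(80 - 150\right) - -42867 = -70 + 42867 = 42797$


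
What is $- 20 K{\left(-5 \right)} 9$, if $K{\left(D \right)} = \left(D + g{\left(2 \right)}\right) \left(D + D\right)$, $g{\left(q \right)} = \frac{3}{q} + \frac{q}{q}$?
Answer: $-4500$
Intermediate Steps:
$g{\left(q \right)} = 1 + \frac{3}{q}$ ($g{\left(q \right)} = \frac{3}{q} + 1 = 1 + \frac{3}{q}$)
$K{\left(D \right)} = 2 D \left(\frac{5}{2} + D\right)$ ($K{\left(D \right)} = \left(D + \frac{3 + 2}{2}\right) \left(D + D\right) = \left(D + \frac{1}{2} \cdot 5\right) 2 D = \left(D + \frac{5}{2}\right) 2 D = \left(\frac{5}{2} + D\right) 2 D = 2 D \left(\frac{5}{2} + D\right)$)
$- 20 K{\left(-5 \right)} 9 = - 20 \left(- 5 \left(5 + 2 \left(-5\right)\right)\right) 9 = - 20 \left(- 5 \left(5 - 10\right)\right) 9 = - 20 \left(\left(-5\right) \left(-5\right)\right) 9 = \left(-20\right) 25 \cdot 9 = \left(-500\right) 9 = -4500$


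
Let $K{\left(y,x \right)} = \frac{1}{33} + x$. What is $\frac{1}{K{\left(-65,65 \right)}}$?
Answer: $\frac{33}{2146} \approx 0.015377$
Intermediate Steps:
$K{\left(y,x \right)} = \frac{1}{33} + x$
$\frac{1}{K{\left(-65,65 \right)}} = \frac{1}{\frac{1}{33} + 65} = \frac{1}{\frac{2146}{33}} = \frac{33}{2146}$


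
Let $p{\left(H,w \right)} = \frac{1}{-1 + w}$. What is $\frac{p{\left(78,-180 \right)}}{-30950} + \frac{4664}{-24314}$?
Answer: $- \frac{13063735243}{68102906150} \approx -0.19182$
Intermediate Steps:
$\frac{p{\left(78,-180 \right)}}{-30950} + \frac{4664}{-24314} = \frac{1}{\left(-1 - 180\right) \left(-30950\right)} + \frac{4664}{-24314} = \frac{1}{-181} \left(- \frac{1}{30950}\right) + 4664 \left(- \frac{1}{24314}\right) = \left(- \frac{1}{181}\right) \left(- \frac{1}{30950}\right) - \frac{2332}{12157} = \frac{1}{5601950} - \frac{2332}{12157} = - \frac{13063735243}{68102906150}$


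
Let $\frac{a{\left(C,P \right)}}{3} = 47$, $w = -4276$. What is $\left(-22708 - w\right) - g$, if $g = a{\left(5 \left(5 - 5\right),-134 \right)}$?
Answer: $-18573$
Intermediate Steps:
$a{\left(C,P \right)} = 141$ ($a{\left(C,P \right)} = 3 \cdot 47 = 141$)
$g = 141$
$\left(-22708 - w\right) - g = \left(-22708 - -4276\right) - 141 = \left(-22708 + 4276\right) - 141 = -18432 - 141 = -18573$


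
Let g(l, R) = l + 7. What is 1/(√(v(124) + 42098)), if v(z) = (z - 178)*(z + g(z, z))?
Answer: √7082/14164 ≈ 0.0059414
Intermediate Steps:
g(l, R) = 7 + l
v(z) = (-178 + z)*(7 + 2*z) (v(z) = (z - 178)*(z + (7 + z)) = (-178 + z)*(7 + 2*z))
1/(√(v(124) + 42098)) = 1/(√((-1246 - 349*124 + 2*124²) + 42098)) = 1/(√((-1246 - 43276 + 2*15376) + 42098)) = 1/(√((-1246 - 43276 + 30752) + 42098)) = 1/(√(-13770 + 42098)) = 1/(√28328) = 1/(2*√7082) = √7082/14164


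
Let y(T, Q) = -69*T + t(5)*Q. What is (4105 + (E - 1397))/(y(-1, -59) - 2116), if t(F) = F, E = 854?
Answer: -1781/1171 ≈ -1.5209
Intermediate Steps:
y(T, Q) = -69*T + 5*Q
(4105 + (E - 1397))/(y(-1, -59) - 2116) = (4105 + (854 - 1397))/((-69*(-1) + 5*(-59)) - 2116) = (4105 - 543)/((69 - 295) - 2116) = 3562/(-226 - 2116) = 3562/(-2342) = 3562*(-1/2342) = -1781/1171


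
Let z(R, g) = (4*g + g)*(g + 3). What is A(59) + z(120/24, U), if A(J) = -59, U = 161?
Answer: 131961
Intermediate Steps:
z(R, g) = 5*g*(3 + g) (z(R, g) = (5*g)*(3 + g) = 5*g*(3 + g))
A(59) + z(120/24, U) = -59 + 5*161*(3 + 161) = -59 + 5*161*164 = -59 + 132020 = 131961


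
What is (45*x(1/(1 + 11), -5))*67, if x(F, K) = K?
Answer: -15075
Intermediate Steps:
(45*x(1/(1 + 11), -5))*67 = (45*(-5))*67 = -225*67 = -15075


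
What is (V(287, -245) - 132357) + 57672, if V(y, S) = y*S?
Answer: -145000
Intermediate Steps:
V(y, S) = S*y
(V(287, -245) - 132357) + 57672 = (-245*287 - 132357) + 57672 = (-70315 - 132357) + 57672 = -202672 + 57672 = -145000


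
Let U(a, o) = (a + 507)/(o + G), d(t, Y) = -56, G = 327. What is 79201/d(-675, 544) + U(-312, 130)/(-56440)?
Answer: -12767735875/9027578 ≈ -1414.3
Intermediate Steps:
U(a, o) = (507 + a)/(327 + o) (U(a, o) = (a + 507)/(o + 327) = (507 + a)/(327 + o))
79201/d(-675, 544) + U(-312, 130)/(-56440) = 79201/(-56) + ((507 - 312)/(327 + 130))/(-56440) = 79201*(-1/56) + (195/457)*(-1/56440) = -79201/56 + ((1/457)*195)*(-1/56440) = -79201/56 + (195/457)*(-1/56440) = -79201/56 - 39/5158616 = -12767735875/9027578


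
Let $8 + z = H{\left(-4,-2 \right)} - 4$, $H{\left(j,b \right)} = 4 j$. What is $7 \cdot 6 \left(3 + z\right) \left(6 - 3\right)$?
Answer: $-3150$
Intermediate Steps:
$z = -28$ ($z = -8 + \left(4 \left(-4\right) - 4\right) = -8 - 20 = -28$)
$7 \cdot 6 \left(3 + z\right) \left(6 - 3\right) = 7 \cdot 6 \left(3 - 28\right) \left(6 - 3\right) = 42 \left(\left(-25\right) 3\right) = 42 \left(-75\right) = -3150$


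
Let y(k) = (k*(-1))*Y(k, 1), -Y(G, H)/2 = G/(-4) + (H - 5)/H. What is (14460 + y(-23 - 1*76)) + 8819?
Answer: 38341/2 ≈ 19171.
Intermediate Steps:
Y(G, H) = G/2 - 2*(-5 + H)/H (Y(G, H) = -2*(G/(-4) + (H - 5)/H) = -2*(G*(-¼) + (-5 + H)/H) = -2*(-G/4 + (-5 + H)/H) = G/2 - 2*(-5 + H)/H)
y(k) = -k*(8 + k/2) (y(k) = (k*(-1))*(-2 + k/2 + 10/1) = (-k)*(-2 + k/2 + 10*1) = (-k)*(-2 + k/2 + 10) = (-k)*(8 + k/2) = -k*(8 + k/2))
(14460 + y(-23 - 1*76)) + 8819 = (14460 - (-23 - 1*76)*(16 + (-23 - 1*76))/2) + 8819 = (14460 - (-23 - 76)*(16 + (-23 - 76))/2) + 8819 = (14460 - ½*(-99)*(16 - 99)) + 8819 = (14460 - ½*(-99)*(-83)) + 8819 = (14460 - 8217/2) + 8819 = 20703/2 + 8819 = 38341/2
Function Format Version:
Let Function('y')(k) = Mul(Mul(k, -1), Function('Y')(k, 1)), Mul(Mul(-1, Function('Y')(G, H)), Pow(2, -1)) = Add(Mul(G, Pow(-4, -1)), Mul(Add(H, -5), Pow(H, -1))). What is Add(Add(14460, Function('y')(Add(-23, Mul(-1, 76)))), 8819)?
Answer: Rational(38341, 2) ≈ 19171.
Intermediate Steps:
Function('Y')(G, H) = Add(Mul(Rational(1, 2), G), Mul(-2, Pow(H, -1), Add(-5, H))) (Function('Y')(G, H) = Mul(-2, Add(Mul(G, Pow(-4, -1)), Mul(Add(H, -5), Pow(H, -1)))) = Mul(-2, Add(Mul(G, Rational(-1, 4)), Mul(Add(-5, H), Pow(H, -1)))) = Mul(-2, Add(Mul(Rational(-1, 4), G), Mul(Pow(H, -1), Add(-5, H)))) = Add(Mul(Rational(1, 2), G), Mul(-2, Pow(H, -1), Add(-5, H))))
Function('y')(k) = Mul(-1, k, Add(8, Mul(Rational(1, 2), k))) (Function('y')(k) = Mul(Mul(k, -1), Add(-2, Mul(Rational(1, 2), k), Mul(10, Pow(1, -1)))) = Mul(Mul(-1, k), Add(-2, Mul(Rational(1, 2), k), Mul(10, 1))) = Mul(Mul(-1, k), Add(-2, Mul(Rational(1, 2), k), 10)) = Mul(Mul(-1, k), Add(8, Mul(Rational(1, 2), k))) = Mul(-1, k, Add(8, Mul(Rational(1, 2), k))))
Add(Add(14460, Function('y')(Add(-23, Mul(-1, 76)))), 8819) = Add(Add(14460, Mul(Rational(-1, 2), Add(-23, Mul(-1, 76)), Add(16, Add(-23, Mul(-1, 76))))), 8819) = Add(Add(14460, Mul(Rational(-1, 2), Add(-23, -76), Add(16, Add(-23, -76)))), 8819) = Add(Add(14460, Mul(Rational(-1, 2), -99, Add(16, -99))), 8819) = Add(Add(14460, Mul(Rational(-1, 2), -99, -83)), 8819) = Add(Add(14460, Rational(-8217, 2)), 8819) = Add(Rational(20703, 2), 8819) = Rational(38341, 2)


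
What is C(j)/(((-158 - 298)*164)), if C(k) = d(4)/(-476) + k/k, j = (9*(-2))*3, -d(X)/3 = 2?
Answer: -241/17798592 ≈ -1.3540e-5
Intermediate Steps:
d(X) = -6 (d(X) = -3*2 = -6)
j = -54 (j = -18*3 = -54)
C(k) = 241/238 (C(k) = -6/(-476) + k/k = -6*(-1/476) + 1 = 3/238 + 1 = 241/238)
C(j)/(((-158 - 298)*164)) = 241/(238*(((-158 - 298)*164))) = 241/(238*((-456*164))) = (241/238)/(-74784) = (241/238)*(-1/74784) = -241/17798592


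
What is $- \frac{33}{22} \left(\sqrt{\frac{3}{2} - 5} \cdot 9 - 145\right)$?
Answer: $\frac{435}{2} - \frac{27 i \sqrt{14}}{4} \approx 217.5 - 25.256 i$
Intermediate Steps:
$- \frac{33}{22} \left(\sqrt{\frac{3}{2} - 5} \cdot 9 - 145\right) = \left(-33\right) \frac{1}{22} \left(\sqrt{3 \cdot \frac{1}{2} - 5} \cdot 9 - 145\right) = - \frac{3 \left(\sqrt{\frac{3}{2} - 5} \cdot 9 - 145\right)}{2} = - \frac{3 \left(\sqrt{- \frac{7}{2}} \cdot 9 - 145\right)}{2} = - \frac{3 \left(\frac{i \sqrt{14}}{2} \cdot 9 - 145\right)}{2} = - \frac{3 \left(\frac{9 i \sqrt{14}}{2} - 145\right)}{2} = - \frac{3 \left(-145 + \frac{9 i \sqrt{14}}{2}\right)}{2} = \frac{435}{2} - \frac{27 i \sqrt{14}}{4}$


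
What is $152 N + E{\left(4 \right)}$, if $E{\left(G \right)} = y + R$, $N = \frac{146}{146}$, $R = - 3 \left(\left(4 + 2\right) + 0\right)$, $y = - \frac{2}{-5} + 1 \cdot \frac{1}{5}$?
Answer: $\frac{673}{5} \approx 134.6$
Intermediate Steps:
$y = \frac{3}{5}$ ($y = \left(-2\right) \left(- \frac{1}{5}\right) + 1 \cdot \frac{1}{5} = \frac{2}{5} + \frac{1}{5} = \frac{3}{5} \approx 0.6$)
$R = -18$ ($R = - 3 \left(6 + 0\right) = \left(-3\right) 6 = -18$)
$N = 1$ ($N = 146 \cdot \frac{1}{146} = 1$)
$E{\left(G \right)} = - \frac{87}{5}$ ($E{\left(G \right)} = \frac{3}{5} - 18 = - \frac{87}{5}$)
$152 N + E{\left(4 \right)} = 152 \cdot 1 - \frac{87}{5} = 152 - \frac{87}{5} = \frac{673}{5}$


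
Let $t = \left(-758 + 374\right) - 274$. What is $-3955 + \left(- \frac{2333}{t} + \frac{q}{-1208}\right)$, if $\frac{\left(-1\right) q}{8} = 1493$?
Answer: $- \frac{391626213}{99358} \approx -3941.6$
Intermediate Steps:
$q = -11944$ ($q = \left(-8\right) 1493 = -11944$)
$t = -658$ ($t = -384 - 274 = -658$)
$-3955 + \left(- \frac{2333}{t} + \frac{q}{-1208}\right) = -3955 - \left(- \frac{2333}{658} - \frac{1493}{151}\right) = -3955 - - \frac{1334677}{99358} = -3955 + \left(\frac{2333}{658} + \frac{1493}{151}\right) = -3955 + \frac{1334677}{99358} = - \frac{391626213}{99358}$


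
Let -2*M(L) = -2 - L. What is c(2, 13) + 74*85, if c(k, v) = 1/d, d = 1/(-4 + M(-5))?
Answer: 12569/2 ≈ 6284.5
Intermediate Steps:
M(L) = 1 + L/2 (M(L) = -(-2 - L)/2 = 1 + L/2)
d = -2/11 (d = 1/(-4 + (1 + (½)*(-5))) = 1/(-4 + (1 - 5/2)) = 1/(-4 - 3/2) = 1/(-11/2) = -2/11 ≈ -0.18182)
c(k, v) = -11/2 (c(k, v) = 1/(-2/11) = -11/2)
c(2, 13) + 74*85 = -11/2 + 74*85 = -11/2 + 6290 = 12569/2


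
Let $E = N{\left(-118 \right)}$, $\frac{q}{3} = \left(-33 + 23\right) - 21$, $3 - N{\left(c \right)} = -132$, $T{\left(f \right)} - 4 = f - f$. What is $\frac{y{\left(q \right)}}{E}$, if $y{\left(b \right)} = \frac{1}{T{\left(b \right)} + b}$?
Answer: $- \frac{1}{12015} \approx -8.3229 \cdot 10^{-5}$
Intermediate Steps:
$T{\left(f \right)} = 4$ ($T{\left(f \right)} = 4 + \left(f - f\right) = 4 + 0 = 4$)
$N{\left(c \right)} = 135$ ($N{\left(c \right)} = 3 - -132 = 3 + 132 = 135$)
$q = -93$ ($q = 3 \left(\left(-33 + 23\right) - 21\right) = 3 \left(-10 - 21\right) = 3 \left(-31\right) = -93$)
$y{\left(b \right)} = \frac{1}{4 + b}$
$E = 135$
$\frac{y{\left(q \right)}}{E} = \frac{1}{\left(4 - 93\right) 135} = \frac{1}{-89} \cdot \frac{1}{135} = \left(- \frac{1}{89}\right) \frac{1}{135} = - \frac{1}{12015}$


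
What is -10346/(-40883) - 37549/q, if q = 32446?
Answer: -1199429451/1326489818 ≈ -0.90421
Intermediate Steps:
-10346/(-40883) - 37549/q = -10346/(-40883) - 37549/32446 = -10346*(-1/40883) - 37549*1/32446 = 10346/40883 - 37549/32446 = -1199429451/1326489818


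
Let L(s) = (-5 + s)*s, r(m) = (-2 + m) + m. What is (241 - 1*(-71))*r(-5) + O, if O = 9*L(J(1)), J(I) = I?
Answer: -3780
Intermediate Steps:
r(m) = -2 + 2*m
L(s) = s*(-5 + s)
O = -36 (O = 9*(1*(-5 + 1)) = 9*(1*(-4)) = 9*(-4) = -36)
(241 - 1*(-71))*r(-5) + O = (241 - 1*(-71))*(-2 + 2*(-5)) - 36 = (241 + 71)*(-2 - 10) - 36 = 312*(-12) - 36 = -3744 - 36 = -3780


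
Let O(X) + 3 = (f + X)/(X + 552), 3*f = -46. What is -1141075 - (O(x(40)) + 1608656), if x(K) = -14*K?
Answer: -32997599/12 ≈ -2.7498e+6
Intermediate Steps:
f = -46/3 (f = (1/3)*(-46) = -46/3 ≈ -15.333)
O(X) = -3 + (-46/3 + X)/(552 + X) (O(X) = -3 + (-46/3 + X)/(X + 552) = -3 + (-46/3 + X)/(552 + X))
-1141075 - (O(x(40)) + 1608656) = -1141075 - (2*(-2507 - (-42)*40)/(3*(552 - 14*40)) + 1608656) = -1141075 - (2*(-2507 - 3*(-560))/(3*(552 - 560)) + 1608656) = -1141075 - ((2/3)*(-2507 + 1680)/(-8) + 1608656) = -1141075 - ((2/3)*(-1/8)*(-827) + 1608656) = -1141075 - (827/12 + 1608656) = -1141075 - 1*19304699/12 = -1141075 - 19304699/12 = -32997599/12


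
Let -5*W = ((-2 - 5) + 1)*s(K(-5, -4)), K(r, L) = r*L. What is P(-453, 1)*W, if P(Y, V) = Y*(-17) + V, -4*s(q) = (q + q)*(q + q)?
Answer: -3696960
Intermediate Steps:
K(r, L) = L*r
s(q) = -q**2 (s(q) = -(q + q)*(q + q)/4 = -2*q*2*q/4 = -q**2)
P(Y, V) = V - 17*Y (P(Y, V) = -17*Y + V = V - 17*Y)
W = -480 (W = -((-2 - 5) + 1)*(-(-4*(-5))**2)/5 = -(-7 + 1)*(-1*20**2)/5 = -(-6)*(-1*400)/5 = -(-6)*(-400)/5 = -1/5*2400 = -480)
P(-453, 1)*W = (1 - 17*(-453))*(-480) = (1 + 7701)*(-480) = 7702*(-480) = -3696960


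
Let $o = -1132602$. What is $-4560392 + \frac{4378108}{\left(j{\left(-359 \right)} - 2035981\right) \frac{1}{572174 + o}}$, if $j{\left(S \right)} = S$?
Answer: $- \frac{1708223583764}{509085} \approx -3.3555 \cdot 10^{6}$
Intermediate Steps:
$-4560392 + \frac{4378108}{\left(j{\left(-359 \right)} - 2035981\right) \frac{1}{572174 + o}} = -4560392 + \frac{4378108}{\left(-359 - 2035981\right) \frac{1}{572174 - 1132602}} = -4560392 + \frac{4378108}{\left(-2036340\right) \frac{1}{-560428}} = -4560392 + \frac{4378108}{\left(-2036340\right) \left(- \frac{1}{560428}\right)} = -4560392 + \frac{4378108}{\frac{509085}{140107}} = -4560392 + 4378108 \cdot \frac{140107}{509085} = -4560392 + \frac{613403577556}{509085} = - \frac{1708223583764}{509085}$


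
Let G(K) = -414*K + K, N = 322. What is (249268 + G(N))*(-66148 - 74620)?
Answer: -16368784576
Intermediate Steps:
G(K) = -413*K
(249268 + G(N))*(-66148 - 74620) = (249268 - 413*322)*(-66148 - 74620) = (249268 - 132986)*(-140768) = 116282*(-140768) = -16368784576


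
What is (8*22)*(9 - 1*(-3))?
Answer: 2112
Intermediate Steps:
(8*22)*(9 - 1*(-3)) = 176*(9 + 3) = 176*12 = 2112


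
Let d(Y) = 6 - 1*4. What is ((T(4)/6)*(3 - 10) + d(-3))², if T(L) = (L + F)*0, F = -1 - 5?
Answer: 4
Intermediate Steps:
F = -6
T(L) = 0 (T(L) = (L - 6)*0 = (-6 + L)*0 = 0)
d(Y) = 2 (d(Y) = 6 - 4 = 2)
((T(4)/6)*(3 - 10) + d(-3))² = ((0/6)*(3 - 10) + 2)² = ((0*(⅙))*(-7) + 2)² = (0*(-7) + 2)² = (0 + 2)² = 2² = 4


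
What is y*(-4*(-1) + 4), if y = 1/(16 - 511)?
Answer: -8/495 ≈ -0.016162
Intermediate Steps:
y = -1/495 (y = 1/(-495) = -1/495 ≈ -0.0020202)
y*(-4*(-1) + 4) = -(-4*(-1) + 4)/495 = -(4 + 4)/495 = -1/495*8 = -8/495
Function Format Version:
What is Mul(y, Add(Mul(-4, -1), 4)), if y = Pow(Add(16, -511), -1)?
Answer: Rational(-8, 495) ≈ -0.016162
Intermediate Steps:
y = Rational(-1, 495) (y = Pow(-495, -1) = Rational(-1, 495) ≈ -0.0020202)
Mul(y, Add(Mul(-4, -1), 4)) = Mul(Rational(-1, 495), Add(Mul(-4, -1), 4)) = Mul(Rational(-1, 495), Add(4, 4)) = Mul(Rational(-1, 495), 8) = Rational(-8, 495)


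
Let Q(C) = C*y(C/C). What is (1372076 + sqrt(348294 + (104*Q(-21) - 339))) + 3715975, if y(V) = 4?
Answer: 5088051 + 3*sqrt(37691) ≈ 5.0886e+6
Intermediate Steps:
Q(C) = 4*C (Q(C) = C*4 = 4*C)
(1372076 + sqrt(348294 + (104*Q(-21) - 339))) + 3715975 = (1372076 + sqrt(348294 + (104*(4*(-21)) - 339))) + 3715975 = (1372076 + sqrt(348294 + (104*(-84) - 339))) + 3715975 = (1372076 + sqrt(348294 + (-8736 - 339))) + 3715975 = (1372076 + sqrt(348294 - 9075)) + 3715975 = (1372076 + sqrt(339219)) + 3715975 = (1372076 + 3*sqrt(37691)) + 3715975 = 5088051 + 3*sqrt(37691)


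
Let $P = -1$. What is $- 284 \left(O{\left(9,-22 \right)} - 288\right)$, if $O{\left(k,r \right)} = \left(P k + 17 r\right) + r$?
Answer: $196812$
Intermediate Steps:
$O{\left(k,r \right)} = - k + 18 r$ ($O{\left(k,r \right)} = \left(- k + 17 r\right) + r = - k + 18 r$)
$- 284 \left(O{\left(9,-22 \right)} - 288\right) = - 284 \left(\left(\left(-1\right) 9 + 18 \left(-22\right)\right) - 288\right) = - 284 \left(\left(-9 - 396\right) - 288\right) = - 284 \left(-405 - 288\right) = \left(-284\right) \left(-693\right) = 196812$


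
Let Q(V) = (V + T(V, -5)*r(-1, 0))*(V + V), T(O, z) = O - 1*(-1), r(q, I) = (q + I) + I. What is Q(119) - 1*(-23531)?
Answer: 23293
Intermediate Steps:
r(q, I) = q + 2*I (r(q, I) = (I + q) + I = q + 2*I)
T(O, z) = 1 + O (T(O, z) = O + 1 = 1 + O)
Q(V) = -2*V (Q(V) = (V + (1 + V)*(-1 + 2*0))*(V + V) = (V + (1 + V)*(-1 + 0))*(2*V) = (V + (1 + V)*(-1))*(2*V) = (V + (-1 - V))*(2*V) = -2*V)
Q(119) - 1*(-23531) = -2*119 - 1*(-23531) = -238 + 23531 = 23293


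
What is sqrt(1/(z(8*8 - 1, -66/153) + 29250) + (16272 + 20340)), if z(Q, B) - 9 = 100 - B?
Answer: sqrt(82084108600179213)/1497331 ≈ 191.34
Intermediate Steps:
z(Q, B) = 109 - B (z(Q, B) = 9 + (100 - B) = 109 - B)
sqrt(1/(z(8*8 - 1, -66/153) + 29250) + (16272 + 20340)) = sqrt(1/((109 - (-66)/153) + 29250) + (16272 + 20340)) = sqrt(1/((109 - (-66)/153) + 29250) + 36612) = sqrt(1/((109 - 1*(-22/51)) + 29250) + 36612) = sqrt(1/((109 + 22/51) + 29250) + 36612) = sqrt(1/(5581/51 + 29250) + 36612) = sqrt(1/(1497331/51) + 36612) = sqrt(51/1497331 + 36612) = sqrt(54820282623/1497331) = sqrt(82084108600179213)/1497331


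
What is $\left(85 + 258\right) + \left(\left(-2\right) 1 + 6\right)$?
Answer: $347$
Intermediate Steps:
$\left(85 + 258\right) + \left(\left(-2\right) 1 + 6\right) = 343 + \left(-2 + 6\right) = 343 + 4 = 347$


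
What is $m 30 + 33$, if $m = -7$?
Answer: $-177$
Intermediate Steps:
$m 30 + 33 = \left(-7\right) 30 + 33 = -210 + 33 = -177$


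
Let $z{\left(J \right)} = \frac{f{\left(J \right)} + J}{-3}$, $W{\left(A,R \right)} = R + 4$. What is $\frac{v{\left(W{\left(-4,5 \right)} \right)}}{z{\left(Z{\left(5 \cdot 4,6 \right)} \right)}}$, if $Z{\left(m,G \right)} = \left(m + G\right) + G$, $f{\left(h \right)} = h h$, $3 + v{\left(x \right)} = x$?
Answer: $- \frac{3}{176} \approx -0.017045$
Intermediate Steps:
$W{\left(A,R \right)} = 4 + R$
$v{\left(x \right)} = -3 + x$
$f{\left(h \right)} = h^{2}$
$Z{\left(m,G \right)} = m + 2 G$ ($Z{\left(m,G \right)} = \left(G + m\right) + G = m + 2 G$)
$z{\left(J \right)} = - \frac{J}{3} - \frac{J^{2}}{3}$ ($z{\left(J \right)} = \frac{J^{2} + J}{-3} = - \frac{J + J^{2}}{3} = - \frac{J}{3} - \frac{J^{2}}{3}$)
$\frac{v{\left(W{\left(-4,5 \right)} \right)}}{z{\left(Z{\left(5 \cdot 4,6 \right)} \right)}} = \frac{-3 + \left(4 + 5\right)}{\frac{1}{3} \left(5 \cdot 4 + 2 \cdot 6\right) \left(-1 - \left(5 \cdot 4 + 2 \cdot 6\right)\right)} = \frac{-3 + 9}{\frac{1}{3} \left(20 + 12\right) \left(-1 - \left(20 + 12\right)\right)} = \frac{6}{\frac{1}{3} \cdot 32 \left(-1 - 32\right)} = \frac{6}{\frac{1}{3} \cdot 32 \left(-33\right)} = \frac{6}{-352} = 6 \left(- \frac{1}{352}\right) = - \frac{3}{176}$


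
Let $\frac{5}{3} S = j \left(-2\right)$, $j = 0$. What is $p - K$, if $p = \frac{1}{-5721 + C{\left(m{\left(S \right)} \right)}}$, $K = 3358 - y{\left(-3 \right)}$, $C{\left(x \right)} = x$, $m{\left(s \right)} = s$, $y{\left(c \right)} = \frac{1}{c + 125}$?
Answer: $- \frac{2343750797}{697962} \approx -3358.0$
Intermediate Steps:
$y{\left(c \right)} = \frac{1}{125 + c}$
$S = 0$ ($S = \frac{3 \cdot 0 \left(-2\right)}{5} = \frac{3}{5} \cdot 0 = 0$)
$K = \frac{409675}{122}$ ($K = 3358 - \frac{1}{125 - 3} = 3358 - \frac{1}{122} = \frac{409675}{122} \approx 3358.0$)
$p = - \frac{1}{5721}$ ($p = \frac{1}{-5721 + 0} = \frac{1}{-5721} = - \frac{1}{5721} \approx -0.00017479$)
$p - K = - \frac{1}{5721} - \frac{409675}{122} = - \frac{2343750797}{697962}$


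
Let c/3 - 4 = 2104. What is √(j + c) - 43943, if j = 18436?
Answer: -43943 + 2*√6190 ≈ -43786.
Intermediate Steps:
c = 6324 (c = 12 + 3*2104 = 12 + 6312 = 6324)
√(j + c) - 43943 = √(18436 + 6324) - 43943 = √24760 - 43943 = 2*√6190 - 43943 = -43943 + 2*√6190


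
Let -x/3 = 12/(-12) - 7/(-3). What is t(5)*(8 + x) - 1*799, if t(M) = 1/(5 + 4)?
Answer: -7187/9 ≈ -798.56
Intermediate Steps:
t(M) = 1/9
x = -4 (x = -3*(12/(-12) - 7/(-3)) = -3*(12*(-1/12) - 7*(-1/3)) = -3*(-1 + 7/3) = -3*4/3 = -4)
t(5)*(8 + x) - 1*799 = (8 - 4)/9 - 1*799 = (1/9)*4 - 799 = 4/9 - 799 = -7187/9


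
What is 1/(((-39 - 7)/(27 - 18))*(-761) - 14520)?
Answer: -9/95674 ≈ -9.4069e-5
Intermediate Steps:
1/(((-39 - 7)/(27 - 18))*(-761) - 14520) = 1/(-46/9*(-761) - 14520) = 1/(35006/9 - 14520) = 1/(-95674/9) = -9/95674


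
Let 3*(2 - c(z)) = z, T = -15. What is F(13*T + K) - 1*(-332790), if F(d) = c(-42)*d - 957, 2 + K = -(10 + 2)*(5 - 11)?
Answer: 329833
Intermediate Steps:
K = 70 (K = -2 - (10 + 2)*(5 - 11) = -2 - 12*(-6) = -2 - 1*(-72) = -2 + 72 = 70)
c(z) = 2 - z/3
F(d) = -957 + 16*d (F(d) = (2 - 1/3*(-42))*d - 957 = (2 + 14)*d - 957 = 16*d - 957 = -957 + 16*d)
F(13*T + K) - 1*(-332790) = (-957 + 16*(13*(-15) + 70)) - 1*(-332790) = (-957 + 16*(-195 + 70)) + 332790 = (-957 + 16*(-125)) + 332790 = (-957 - 2000) + 332790 = -2957 + 332790 = 329833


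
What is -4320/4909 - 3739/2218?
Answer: -27936511/10888162 ≈ -2.5658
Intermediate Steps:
-4320/4909 - 3739/2218 = -27936511/10888162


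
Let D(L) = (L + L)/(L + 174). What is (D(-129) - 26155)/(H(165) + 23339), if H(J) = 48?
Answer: -392411/350805 ≈ -1.1186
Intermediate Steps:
D(L) = 2*L/(174 + L) (D(L) = (2*L)/(174 + L) = 2*L/(174 + L))
(D(-129) - 26155)/(H(165) + 23339) = (2*(-129)/(174 - 129) - 26155)/(48 + 23339) = (2*(-129)/45 - 26155)/23387 = (2*(-129)*(1/45) - 26155)*(1/23387) = (-86/15 - 26155)*(1/23387) = -392411/15*1/23387 = -392411/350805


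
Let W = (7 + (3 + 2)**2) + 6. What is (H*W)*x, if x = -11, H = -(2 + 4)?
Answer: 2508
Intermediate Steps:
W = 38 (W = (7 + 5**2) + 6 = (7 + 25) + 6 = 32 + 6 = 38)
H = -6 (H = -1*6 = -6)
(H*W)*x = -6*38*(-11) = -228*(-11) = 2508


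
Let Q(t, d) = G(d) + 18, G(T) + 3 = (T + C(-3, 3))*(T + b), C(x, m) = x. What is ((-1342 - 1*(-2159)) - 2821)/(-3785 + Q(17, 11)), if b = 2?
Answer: 334/611 ≈ 0.54665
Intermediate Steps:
G(T) = -3 + (-3 + T)*(2 + T) (G(T) = -3 + (T - 3)*(T + 2) = -3 + (-3 + T)*(2 + T))
Q(t, d) = 9 + d² - d (Q(t, d) = (-9 + d² - d) + 18 = 9 + d² - d)
((-1342 - 1*(-2159)) - 2821)/(-3785 + Q(17, 11)) = ((-1342 - 1*(-2159)) - 2821)/(-3785 + (9 + 11² - 1*11)) = ((-1342 + 2159) - 2821)/(-3785 + (9 + 121 - 11)) = (817 - 2821)/(-3785 + 119) = -2004/(-3666) = -2004*(-1/3666) = 334/611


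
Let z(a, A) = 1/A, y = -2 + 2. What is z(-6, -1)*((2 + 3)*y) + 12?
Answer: 12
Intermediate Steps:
y = 0
z(-6, -1)*((2 + 3)*y) + 12 = ((2 + 3)*0)/(-1) + 12 = -5*0 + 12 = -1*0 + 12 = 0 + 12 = 12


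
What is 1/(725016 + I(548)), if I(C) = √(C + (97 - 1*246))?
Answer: 241672/175216066619 - √399/525648199857 ≈ 1.3792e-6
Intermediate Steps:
I(C) = √(-149 + C) (I(C) = √(C + (97 - 246)) = √(C - 149) = √(-149 + C))
1/(725016 + I(548)) = 1/(725016 + √(-149 + 548)) = 1/(725016 + √399)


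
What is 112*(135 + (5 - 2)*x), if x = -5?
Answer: 13440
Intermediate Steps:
112*(135 + (5 - 2)*x) = 112*(135 + (5 - 2)*(-5)) = 112*(135 + 3*(-5)) = 112*(135 - 15) = 112*120 = 13440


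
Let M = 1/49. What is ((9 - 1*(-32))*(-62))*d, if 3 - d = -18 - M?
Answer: -2618260/49 ≈ -53434.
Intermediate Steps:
M = 1/49 ≈ 0.020408
d = 1030/49 (d = 3 - (-18 - 1*1/49) = 3 - (-18 - 1/49) = 3 - 1*(-883/49) = 3 + 883/49 = 1030/49 ≈ 21.020)
((9 - 1*(-32))*(-62))*d = ((9 - 1*(-32))*(-62))*(1030/49) = ((9 + 32)*(-62))*(1030/49) = (41*(-62))*(1030/49) = -2542*1030/49 = -2618260/49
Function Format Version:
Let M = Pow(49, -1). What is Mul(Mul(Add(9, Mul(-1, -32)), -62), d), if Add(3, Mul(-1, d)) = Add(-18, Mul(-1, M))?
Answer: Rational(-2618260, 49) ≈ -53434.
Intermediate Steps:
M = Rational(1, 49) ≈ 0.020408
d = Rational(1030, 49) (d = Add(3, Mul(-1, Add(-18, Mul(-1, Rational(1, 49))))) = Add(3, Mul(-1, Add(-18, Rational(-1, 49)))) = Add(3, Mul(-1, Rational(-883, 49))) = Add(3, Rational(883, 49)) = Rational(1030, 49) ≈ 21.020)
Mul(Mul(Add(9, Mul(-1, -32)), -62), d) = Mul(Mul(Add(9, Mul(-1, -32)), -62), Rational(1030, 49)) = Mul(Mul(Add(9, 32), -62), Rational(1030, 49)) = Mul(Mul(41, -62), Rational(1030, 49)) = Mul(-2542, Rational(1030, 49)) = Rational(-2618260, 49)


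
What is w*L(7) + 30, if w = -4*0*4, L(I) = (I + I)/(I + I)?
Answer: 30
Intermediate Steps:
L(I) = 1 (L(I) = (2*I)/((2*I)) = (2*I)*(1/(2*I)) = 1)
w = 0 (w = 0*4 = 0)
w*L(7) + 30 = 0*1 + 30 = 0 + 30 = 30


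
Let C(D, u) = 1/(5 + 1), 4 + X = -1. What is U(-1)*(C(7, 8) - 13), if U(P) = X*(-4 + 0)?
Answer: -770/3 ≈ -256.67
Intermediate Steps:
X = -5 (X = -4 - 1 = -5)
C(D, u) = 1/6
U(P) = 20 (U(P) = -5*(-4 + 0) = -5*(-4) = 20)
U(-1)*(C(7, 8) - 13) = 20*(1/6 - 13) = 20*(-77/6) = -770/3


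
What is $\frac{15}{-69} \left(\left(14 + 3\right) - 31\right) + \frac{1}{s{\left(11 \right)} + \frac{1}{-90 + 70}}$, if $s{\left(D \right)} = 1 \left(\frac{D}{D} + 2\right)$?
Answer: $\frac{4590}{1357} \approx 3.3825$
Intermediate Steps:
$s{\left(D \right)} = 3$ ($s{\left(D \right)} = 1 \left(1 + 2\right) = 1 \cdot 3 = 3$)
$\frac{15}{-69} \left(\left(14 + 3\right) - 31\right) + \frac{1}{s{\left(11 \right)} + \frac{1}{-90 + 70}} = \frac{15}{-69} \left(\left(14 + 3\right) - 31\right) + \frac{1}{3 + \frac{1}{-90 + 70}} = 15 \left(- \frac{1}{69}\right) \left(17 - 31\right) + \frac{1}{3 + \frac{1}{-20}} = \left(- \frac{5}{23}\right) \left(-14\right) + \frac{1}{3 - \frac{1}{20}} = \frac{70}{23} + \frac{1}{\frac{59}{20}} = \frac{70}{23} + \frac{20}{59} = \frac{4590}{1357}$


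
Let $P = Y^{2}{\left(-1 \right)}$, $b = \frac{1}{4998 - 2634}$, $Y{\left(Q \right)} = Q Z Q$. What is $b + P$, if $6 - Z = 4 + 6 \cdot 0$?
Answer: $\frac{9457}{2364} \approx 4.0004$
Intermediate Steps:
$Z = 2$ ($Z = 6 - \left(4 + 6 \cdot 0\right) = 6 - \left(4 + 0\right) = 6 - 4 = 2$)
$Y{\left(Q \right)} = 2 Q^{2}$ ($Y{\left(Q \right)} = Q 2 Q = 2 Q Q = 2 Q^{2}$)
$b = \frac{1}{2364} \approx 0.00042301$
$P = 4$ ($P = \left(2 \left(-1\right)^{2}\right)^{2} = \left(2 \cdot 1\right)^{2} = 2^{2} = 4$)
$b + P = \frac{1}{2364} + 4 = \frac{9457}{2364}$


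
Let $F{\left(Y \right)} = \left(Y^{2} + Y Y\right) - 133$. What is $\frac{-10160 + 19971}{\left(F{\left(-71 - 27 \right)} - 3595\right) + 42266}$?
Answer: $\frac{9811}{57746} \approx 0.1699$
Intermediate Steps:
$F{\left(Y \right)} = -133 + 2 Y^{2}$ ($F{\left(Y \right)} = \left(Y^{2} + Y^{2}\right) - 133 = 2 Y^{2} - 133 = -133 + 2 Y^{2}$)
$\frac{-10160 + 19971}{\left(F{\left(-71 - 27 \right)} - 3595\right) + 42266} = \frac{-10160 + 19971}{\left(\left(-133 + 2 \left(-71 - 27\right)^{2}\right) - 3595\right) + 42266} = \frac{9811}{\left(\left(-133 + 2 \left(-98\right)^{2}\right) - 3595\right) + 42266} = \frac{9811}{\left(\left(-133 + 2 \cdot 9604\right) - 3595\right) + 42266} = \frac{9811}{\left(\left(-133 + 19208\right) - 3595\right) + 42266} = \frac{9811}{\left(19075 - 3595\right) + 42266} = \frac{9811}{15480 + 42266} = \frac{9811}{57746}$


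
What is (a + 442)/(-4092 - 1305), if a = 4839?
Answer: -5281/5397 ≈ -0.97851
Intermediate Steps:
(a + 442)/(-4092 - 1305) = (4839 + 442)/(-4092 - 1305) = 5281/(-5397) = 5281*(-1/5397) = -5281/5397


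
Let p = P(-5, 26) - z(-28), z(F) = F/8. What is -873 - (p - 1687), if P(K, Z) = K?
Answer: 1631/2 ≈ 815.50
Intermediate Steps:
z(F) = F/8 (z(F) = F*(⅛) = F/8)
p = -3/2 (p = -5 - (-28)/8 = -5 - 1*(-7/2) = -5 + 7/2 = -3/2 ≈ -1.5000)
-873 - (p - 1687) = -873 - (-3/2 - 1687) = -873 - 1*(-3377/2) = -873 + 3377/2 = 1631/2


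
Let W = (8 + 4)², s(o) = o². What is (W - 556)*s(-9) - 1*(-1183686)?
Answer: 1150314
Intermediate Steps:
W = 144 (W = 12² = 144)
(W - 556)*s(-9) - 1*(-1183686) = (144 - 556)*(-9)² - 1*(-1183686) = -412*81 + 1183686 = -33372 + 1183686 = 1150314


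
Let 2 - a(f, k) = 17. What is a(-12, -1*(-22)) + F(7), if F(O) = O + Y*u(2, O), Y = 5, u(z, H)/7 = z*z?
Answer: 132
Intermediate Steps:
u(z, H) = 7*z² (u(z, H) = 7*(z*z) = 7*z²)
a(f, k) = -15 (a(f, k) = 2 - 1*17 = 2 - 17 = -15)
F(O) = 140 + O (F(O) = O + 5*(7*2²) = O + 5*(7*4) = O + 5*28 = O + 140 = 140 + O)
a(-12, -1*(-22)) + F(7) = -15 + (140 + 7) = -15 + 147 = 132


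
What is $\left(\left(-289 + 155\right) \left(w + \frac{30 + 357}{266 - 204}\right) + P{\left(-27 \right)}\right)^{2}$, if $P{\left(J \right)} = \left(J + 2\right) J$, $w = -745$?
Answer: $\frac{9546406755076}{961} \approx 9.9338 \cdot 10^{9}$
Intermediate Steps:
$P{\left(J \right)} = J \left(2 + J\right)$ ($P{\left(J \right)} = \left(2 + J\right) J = J \left(2 + J\right)$)
$\left(\left(-289 + 155\right) \left(w + \frac{30 + 357}{266 - 204}\right) + P{\left(-27 \right)}\right)^{2} = \left(\left(-289 + 155\right) \left(-745 + \frac{30 + 357}{266 - 204}\right) - 27 \left(2 - 27\right)\right)^{2} = \left(- 134 \left(-745 + \frac{387}{62}\right) - -675\right)^{2} = \left(- 134 \left(-745 + 387 \cdot \frac{1}{62}\right) + 675\right)^{2} = \left(- 134 \left(-745 + \frac{387}{62}\right) + 675\right)^{2} = \left(\left(-134\right) \left(- \frac{45803}{62}\right) + 675\right)^{2} = \left(\frac{3068801}{31} + 675\right)^{2} = \left(\frac{3089726}{31}\right)^{2} = \frac{9546406755076}{961}$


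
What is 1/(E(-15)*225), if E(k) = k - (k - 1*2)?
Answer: 1/450 ≈ 0.0022222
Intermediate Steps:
E(k) = 2 (E(k) = k - (k - 2) = k - (-2 + k) = k + (2 - k) = 2)
1/(E(-15)*225) = 1/(2*225) = 1/450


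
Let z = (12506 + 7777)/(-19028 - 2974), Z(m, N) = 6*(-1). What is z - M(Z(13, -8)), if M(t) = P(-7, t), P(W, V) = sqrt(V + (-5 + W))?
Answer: -6761/7334 - 3*I*sqrt(2) ≈ -0.92187 - 4.2426*I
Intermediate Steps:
P(W, V) = sqrt(-5 + V + W)
Z(m, N) = -6
M(t) = sqrt(-12 + t) (M(t) = sqrt(-5 + t - 7) = sqrt(-12 + t))
z = -6761/7334 (z = 20283/(-22002) = 20283*(-1/22002) = -6761/7334 ≈ -0.92187)
z - M(Z(13, -8)) = -6761/7334 - sqrt(-12 - 6) = -6761/7334 - sqrt(-18) = -6761/7334 - 3*I*sqrt(2)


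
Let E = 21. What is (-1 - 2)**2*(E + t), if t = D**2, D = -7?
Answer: 630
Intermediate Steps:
t = 49 (t = (-7)**2 = 49)
(-1 - 2)**2*(E + t) = (-1 - 2)**2*(21 + 49) = (-3)**2*70 = 9*70 = 630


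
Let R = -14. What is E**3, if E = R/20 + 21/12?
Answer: 9261/8000 ≈ 1.1576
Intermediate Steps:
E = 21/20 (E = -14/20 + 21/12 = -14*1/20 + 21*(1/12) = -7/10 + 7/4 = 21/20 ≈ 1.0500)
E**3 = (21/20)**3 = 9261/8000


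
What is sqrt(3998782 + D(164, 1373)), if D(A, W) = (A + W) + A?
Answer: sqrt(4000483) ≈ 2000.1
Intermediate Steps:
D(A, W) = W + 2*A
sqrt(3998782 + D(164, 1373)) = sqrt(3998782 + (1373 + 2*164)) = sqrt(3998782 + (1373 + 328)) = sqrt(3998782 + 1701) = sqrt(4000483)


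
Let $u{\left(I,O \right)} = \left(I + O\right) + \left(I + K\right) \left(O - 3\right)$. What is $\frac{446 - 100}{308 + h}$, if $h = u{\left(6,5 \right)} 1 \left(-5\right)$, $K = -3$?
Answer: $\frac{346}{223} \approx 1.5516$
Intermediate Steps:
$u{\left(I,O \right)} = I + O + \left(-3 + I\right) \left(-3 + O\right)$ ($u{\left(I,O \right)} = \left(I + O\right) + \left(I - 3\right) \left(O - 3\right) = \left(I + O\right) + \left(-3 + I\right) \left(-3 + O\right) = I + O + \left(-3 + I\right) \left(-3 + O\right)$)
$h = -85$ ($h = \left(9 - 12 - 10 + 6 \cdot 5\right) 1 \left(-5\right) = \left(9 - 12 - 10 + 30\right) 1 \left(-5\right) = 17 \cdot 1 \left(-5\right) = 17 \left(-5\right) = -85$)
$\frac{446 - 100}{308 + h} = \frac{446 - 100}{308 - 85} = \frac{346}{223}$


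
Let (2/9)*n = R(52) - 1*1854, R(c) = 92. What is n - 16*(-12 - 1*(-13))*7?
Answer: -8041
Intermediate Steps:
n = -7929 (n = 9*(92 - 1*1854)/2 = 9*(92 - 1854)/2 = (9/2)*(-1762) = -7929)
n - 16*(-12 - 1*(-13))*7 = -7929 - 16*(-12 - 1*(-13))*7 = -7929 - 16*(-12 + 13)*7 = -7929 - 16*1*7 = -7929 - 16*7 = -7929 - 112 = -8041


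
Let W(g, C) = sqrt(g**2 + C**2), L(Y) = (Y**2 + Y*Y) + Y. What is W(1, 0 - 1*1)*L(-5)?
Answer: 45*sqrt(2) ≈ 63.640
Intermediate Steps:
L(Y) = Y + 2*Y**2 (L(Y) = (Y**2 + Y**2) + Y = 2*Y**2 + Y = Y + 2*Y**2)
W(g, C) = sqrt(C**2 + g**2)
W(1, 0 - 1*1)*L(-5) = sqrt((0 - 1*1)**2 + 1**2)*(-5*(1 + 2*(-5))) = sqrt((0 - 1)**2 + 1)*(-5*(1 - 10)) = sqrt((-1)**2 + 1)*(-5*(-9)) = sqrt(1 + 1)*45 = sqrt(2)*45 = 45*sqrt(2)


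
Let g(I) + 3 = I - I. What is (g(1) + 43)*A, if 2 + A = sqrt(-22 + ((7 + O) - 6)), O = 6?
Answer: -80 + 40*I*sqrt(15) ≈ -80.0 + 154.92*I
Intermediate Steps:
g(I) = -3 (g(I) = -3 + (I - I) = -3 + 0 = -3)
A = -2 + I*sqrt(15) (A = -2 + sqrt(-22 + ((7 + 6) - 6)) = -2 + sqrt(-22 + (13 - 6)) = -2 + sqrt(-22 + 7) = -2 + sqrt(-15) = -2 + I*sqrt(15) ≈ -2.0 + 3.873*I)
(g(1) + 43)*A = (-3 + 43)*(-2 + I*sqrt(15)) = 40*(-2 + I*sqrt(15)) = -80 + 40*I*sqrt(15)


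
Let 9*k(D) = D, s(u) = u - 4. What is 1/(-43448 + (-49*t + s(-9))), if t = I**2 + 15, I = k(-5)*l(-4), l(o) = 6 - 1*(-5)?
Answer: -81/3728101 ≈ -2.1727e-5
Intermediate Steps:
l(o) = 11 (l(o) = 6 + 5 = 11)
s(u) = -4 + u
k(D) = D/9
I = -55/9 (I = ((1/9)*(-5))*11 = -5/9*11 = -55/9 ≈ -6.1111)
t = 4240/81 (t = (-55/9)**2 + 15 = 3025/81 + 15 = 4240/81 ≈ 52.346)
1/(-43448 + (-49*t + s(-9))) = 1/(-43448 + (-49*4240/81 + (-4 - 9))) = 1/(-43448 + (-207760/81 - 13)) = 1/(-43448 - 208813/81) = 1/(-3728101/81) = -81/3728101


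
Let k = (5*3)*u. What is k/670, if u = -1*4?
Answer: -6/67 ≈ -0.089552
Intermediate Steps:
u = -4
k = -60 (k = (5*3)*(-4) = 15*(-4) = -60)
k/670 = -60/670 = -60*1/670 = -6/67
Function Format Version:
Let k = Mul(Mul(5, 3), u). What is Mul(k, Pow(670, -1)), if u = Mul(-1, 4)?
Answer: Rational(-6, 67) ≈ -0.089552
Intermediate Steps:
u = -4
k = -60 (k = Mul(Mul(5, 3), -4) = Mul(15, -4) = -60)
Mul(k, Pow(670, -1)) = Mul(-60, Pow(670, -1)) = Mul(-60, Rational(1, 670)) = Rational(-6, 67)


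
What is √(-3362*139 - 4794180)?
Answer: I*√5261498 ≈ 2293.8*I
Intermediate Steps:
√(-3362*139 - 4794180) = √(-467318 - 4794180) = √(-5261498) = I*√5261498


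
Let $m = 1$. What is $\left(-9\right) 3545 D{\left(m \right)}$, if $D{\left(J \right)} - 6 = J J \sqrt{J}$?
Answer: $-223335$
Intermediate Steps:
$D{\left(J \right)} = 6 + J^{\frac{5}{2}}$ ($D{\left(J \right)} = 6 + J J \sqrt{J} = 6 + J^{2} \sqrt{J} = 6 + J^{\frac{5}{2}}$)
$\left(-9\right) 3545 D{\left(m \right)} = \left(-9\right) 3545 \left(6 + 1^{\frac{5}{2}}\right) = - 31905 \left(6 + 1\right) = \left(-31905\right) 7 = -223335$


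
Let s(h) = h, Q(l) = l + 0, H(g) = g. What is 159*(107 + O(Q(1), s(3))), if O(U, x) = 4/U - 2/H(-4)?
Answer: 35457/2 ≈ 17729.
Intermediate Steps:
Q(l) = l
O(U, x) = ½ + 4/U (O(U, x) = 4/U - 2/(-4) = 4/U - 2*(-¼) = 4/U + ½ = ½ + 4/U)
159*(107 + O(Q(1), s(3))) = 159*(107 + (½)*(8 + 1)/1) = 159*(107 + (½)*1*9) = 159*(107 + 9/2) = 159*(223/2) = 35457/2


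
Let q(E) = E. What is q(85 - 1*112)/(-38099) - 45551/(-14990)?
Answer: 1735852279/571104010 ≈ 3.0395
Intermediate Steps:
q(85 - 1*112)/(-38099) - 45551/(-14990) = (85 - 1*112)/(-38099) - 45551/(-14990) = (85 - 112)*(-1/38099) - 45551*(-1/14990) = -27*(-1/38099) + 45551/14990 = 27/38099 + 45551/14990 = 1735852279/571104010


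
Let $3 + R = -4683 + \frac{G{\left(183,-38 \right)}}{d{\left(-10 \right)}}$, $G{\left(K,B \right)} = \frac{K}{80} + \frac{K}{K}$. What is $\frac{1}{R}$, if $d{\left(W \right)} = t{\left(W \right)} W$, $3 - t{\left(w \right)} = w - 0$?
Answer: $- \frac{10400}{48734663} \approx -0.0002134$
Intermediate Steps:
$t{\left(w \right)} = 3 - w$ ($t{\left(w \right)} = 3 - \left(w - 0\right) = 3 - \left(w + 0\right) = 3 - w$)
$G{\left(K,B \right)} = 1 + \frac{K}{80}$ ($G{\left(K,B \right)} = K \frac{1}{80} + 1 = \frac{K}{80} + 1 = 1 + \frac{K}{80}$)
$d{\left(W \right)} = W \left(3 - W\right)$ ($d{\left(W \right)} = \left(3 - W\right) W = W \left(3 - W\right)$)
$R = - \frac{48734663}{10400}$ ($R = -3 - \left(4683 - \frac{1 + \frac{1}{80} \cdot 183}{\left(-10\right) \left(3 - -10\right)}\right) = -3 - \left(4683 - \frac{1 + \frac{183}{80}}{\left(-10\right) \left(3 + 10\right)}\right) = -3 - \left(4683 - \frac{263}{80 \left(\left(-10\right) 13\right)}\right) = -3 - \left(4683 - \frac{263}{80 \left(-130\right)}\right) = -3 + \left(-4683 + \frac{263}{80} \left(- \frac{1}{130}\right)\right) = -3 - \frac{48703463}{10400} = - \frac{48734663}{10400} \approx -4686.0$)
$\frac{1}{R} = \frac{1}{- \frac{48734663}{10400}} = - \frac{10400}{48734663}$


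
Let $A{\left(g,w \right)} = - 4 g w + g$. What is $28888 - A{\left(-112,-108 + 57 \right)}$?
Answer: $51848$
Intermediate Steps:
$A{\left(g,w \right)} = g - 4 g w$ ($A{\left(g,w \right)} = - 4 g w + g = g - 4 g w$)
$28888 - A{\left(-112,-108 + 57 \right)} = 28888 - - 112 \left(1 - 4 \left(-108 + 57\right)\right) = 28888 - - 112 \left(1 - -204\right) = 28888 - - 112 \left(1 + 204\right) = 28888 - \left(-112\right) 205 = 28888 - -22960 = 28888 + 22960 = 51848$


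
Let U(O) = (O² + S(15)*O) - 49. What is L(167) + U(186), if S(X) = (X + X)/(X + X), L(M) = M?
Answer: 34900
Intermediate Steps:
S(X) = 1 (S(X) = (2*X)/((2*X)) = (2*X)*(1/(2*X)) = 1)
U(O) = -49 + O + O² (U(O) = (O² + 1*O) - 49 = (O² + O) - 49 = (O + O²) - 49 = -49 + O + O²)
L(167) + U(186) = 167 + (-49 + 186 + 186²) = 167 + (-49 + 186 + 34596) = 167 + 34733 = 34900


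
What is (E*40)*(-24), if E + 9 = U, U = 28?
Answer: -18240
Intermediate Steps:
E = 19 (E = -9 + 28 = 19)
(E*40)*(-24) = (19*40)*(-24) = 760*(-24) = -18240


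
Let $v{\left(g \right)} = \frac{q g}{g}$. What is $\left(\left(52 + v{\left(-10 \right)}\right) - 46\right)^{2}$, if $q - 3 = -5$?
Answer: $16$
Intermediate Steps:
$q = -2$ ($q = 3 - 5 = -2$)
$v{\left(g \right)} = -2$ ($v{\left(g \right)} = \frac{\left(-2\right) g}{g} = -2$)
$\left(\left(52 + v{\left(-10 \right)}\right) - 46\right)^{2} = \left(\left(52 - 2\right) - 46\right)^{2} = \left(50 - 46\right)^{2} = 4^{2} = 16$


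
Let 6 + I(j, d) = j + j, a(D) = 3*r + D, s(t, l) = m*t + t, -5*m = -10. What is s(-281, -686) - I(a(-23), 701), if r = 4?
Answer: -815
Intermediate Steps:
m = 2 (m = -1/5*(-10) = 2)
s(t, l) = 3*t (s(t, l) = 2*t + t = 3*t)
a(D) = 12 + D (a(D) = 3*4 + D = 12 + D)
I(j, d) = -6 + 2*j (I(j, d) = -6 + (j + j) = -6 + 2*j)
s(-281, -686) - I(a(-23), 701) = 3*(-281) - (-6 + 2*(12 - 23)) = -843 - (-6 + 2*(-11)) = -843 - (-6 - 22) = -843 - 1*(-28) = -843 + 28 = -815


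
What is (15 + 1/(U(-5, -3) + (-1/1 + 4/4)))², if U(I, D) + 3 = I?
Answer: 14161/64 ≈ 221.27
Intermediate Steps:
U(I, D) = -3 + I
(15 + 1/(U(-5, -3) + (-1/1 + 4/4)))² = (15 + 1/((-3 - 5) + (-1/1 + 4/4)))² = (15 + 1/(-8 + (-1*1 + 4*(¼))))² = (15 + 1/(-8 + (-1 + 1)))² = (15 + 1/(-8 + 0))² = (15 + 1/(-8))² = (15 - ⅛)² = (119/8)² = 14161/64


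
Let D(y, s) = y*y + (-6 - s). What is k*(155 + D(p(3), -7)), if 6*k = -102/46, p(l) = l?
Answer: -2805/46 ≈ -60.978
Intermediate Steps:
k = -17/46 (k = (-102/46)/6 = (-102*1/46)/6 = (1/6)*(-51/23) = -17/46 ≈ -0.36957)
D(y, s) = -6 + y**2 - s (D(y, s) = y**2 + (-6 - s) = -6 + y**2 - s)
k*(155 + D(p(3), -7)) = -17*(155 + (-6 + 3**2 - 1*(-7)))/46 = -17*(155 + (-6 + 9 + 7))/46 = -17*(155 + 10)/46 = -17/46*165 = -2805/46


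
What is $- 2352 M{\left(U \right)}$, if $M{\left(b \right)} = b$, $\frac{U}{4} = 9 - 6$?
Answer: $-28224$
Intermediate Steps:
$U = 12$ ($U = 4 \left(9 - 6\right) = 4 \cdot 3 = 12$)
$- 2352 M{\left(U \right)} = \left(-2352\right) 12 = -28224$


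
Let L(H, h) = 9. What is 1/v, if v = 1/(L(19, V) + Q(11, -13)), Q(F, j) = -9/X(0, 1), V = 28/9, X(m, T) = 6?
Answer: 15/2 ≈ 7.5000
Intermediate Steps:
V = 28/9 (V = 28*(1/9) = 28/9 ≈ 3.1111)
Q(F, j) = -3/2 (Q(F, j) = -9/6 = -9*1/6 = -3/2)
v = 2/15 (v = 1/(9 - 3/2) = 1/(15/2) = 2/15 ≈ 0.13333)
1/v = 1/(2/15) = 15/2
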